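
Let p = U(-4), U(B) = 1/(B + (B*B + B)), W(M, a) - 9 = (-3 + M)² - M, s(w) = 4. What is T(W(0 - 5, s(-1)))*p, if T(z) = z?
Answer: 39/4 ≈ 9.7500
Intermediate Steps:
W(M, a) = 9 + (-3 + M)² - M (W(M, a) = 9 + ((-3 + M)² - M) = 9 + (-3 + M)² - M)
U(B) = 1/(B² + 2*B) (U(B) = 1/(B + (B² + B)) = 1/(B + (B + B²)) = 1/(B² + 2*B))
p = ⅛ (p = 1/((-4)*(2 - 4)) = -¼/(-2) = -¼*(-½) = ⅛ ≈ 0.12500)
T(W(0 - 5, s(-1)))*p = (9 + (-3 + (0 - 5))² - (0 - 5))*(⅛) = (9 + (-3 - 5)² - 1*(-5))*(⅛) = (9 + (-8)² + 5)*(⅛) = (9 + 64 + 5)*(⅛) = 78*(⅛) = 39/4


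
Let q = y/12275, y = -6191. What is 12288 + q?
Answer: 150829009/12275 ≈ 12288.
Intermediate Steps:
q = -6191/12275 ≈ -0.50436
12288 + q = 12288 - 6191/12275 = 150829009/12275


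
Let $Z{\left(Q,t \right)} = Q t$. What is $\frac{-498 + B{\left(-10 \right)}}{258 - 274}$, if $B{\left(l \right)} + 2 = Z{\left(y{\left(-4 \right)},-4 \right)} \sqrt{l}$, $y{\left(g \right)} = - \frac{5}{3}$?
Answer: $\frac{125}{4} - \frac{5 i \sqrt{10}}{12} \approx 31.25 - 1.3176 i$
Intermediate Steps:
$y{\left(g \right)} = - \frac{5}{3}$ ($y{\left(g \right)} = \left(-5\right) \frac{1}{3} = - \frac{5}{3}$)
$B{\left(l \right)} = -2 + \frac{20 \sqrt{l}}{3}$ ($B{\left(l \right)} = -2 + \left(- \frac{5}{3}\right) \left(-4\right) \sqrt{l} = -2 + \frac{20 \sqrt{l}}{3}$)
$\frac{-498 + B{\left(-10 \right)}}{258 - 274} = \frac{-498 - \left(2 - \frac{20 \sqrt{-10}}{3}\right)}{258 - 274} = \frac{-498 - \left(2 - \frac{20 i \sqrt{10}}{3}\right)}{-16} = \left(-498 - \left(2 - \frac{20 i \sqrt{10}}{3}\right)\right) \left(- \frac{1}{16}\right) = \left(-500 + \frac{20 i \sqrt{10}}{3}\right) \left(- \frac{1}{16}\right) = \frac{125}{4} - \frac{5 i \sqrt{10}}{12}$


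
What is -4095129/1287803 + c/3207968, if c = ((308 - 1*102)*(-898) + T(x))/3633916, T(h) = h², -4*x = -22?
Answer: -17359603715535204391/5459107547560848896 ≈ -3.1799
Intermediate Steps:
x = 11/2 (x = -¼*(-22) = 11/2 ≈ 5.5000)
c = -739831/14535664 (c = ((308 - 1*102)*(-898) + (11/2)²)/3633916 = ((308 - 102)*(-898) + 121/4)*(1/3633916) = (206*(-898) + 121/4)*(1/3633916) = (-184988 + 121/4)*(1/3633916) = -739831/4*1/3633916 = -739831/14535664 ≈ -0.050898)
-4095129/1287803 + c/3207968 = -4095129/1287803 - 739831/14535664/3207968 = -4095129*1/1287803 - 739831/14535664*1/3207968 = -4095129/1287803 - 739831/46629944970752 = -17359603715535204391/5459107547560848896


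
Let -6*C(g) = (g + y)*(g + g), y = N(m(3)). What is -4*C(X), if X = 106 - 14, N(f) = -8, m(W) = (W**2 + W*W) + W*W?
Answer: 10304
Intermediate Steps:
m(W) = 3*W**2 (m(W) = (W**2 + W**2) + W**2 = 2*W**2 + W**2 = 3*W**2)
y = -8
X = 92
C(g) = -g*(-8 + g)/3 (C(g) = -(g - 8)*(g + g)/6 = -(-8 + g)*2*g/6 = -g*(-8 + g)/3)
-4*C(X) = -4*92*(8 - 1*92)/3 = -4*92*(8 - 92)/3 = -4*92*(-84)/3 = -4*(-2576) = 10304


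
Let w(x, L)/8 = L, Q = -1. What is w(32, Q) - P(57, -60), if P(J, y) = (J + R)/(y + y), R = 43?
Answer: -43/6 ≈ -7.1667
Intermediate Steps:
w(x, L) = 8*L
P(J, y) = (43 + J)/(2*y) (P(J, y) = (J + 43)/(y + y) = (43 + J)/((2*y)) = (43 + J)*(1/(2*y)) = (43 + J)/(2*y))
w(32, Q) - P(57, -60) = 8*(-1) - (43 + 57)/(2*(-60)) = -8 - (-1)*100/(2*60) = -8 - 1*(-⅚) = -8 + ⅚ = -43/6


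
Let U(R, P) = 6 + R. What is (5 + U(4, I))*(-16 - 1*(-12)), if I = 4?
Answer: -60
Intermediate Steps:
(5 + U(4, I))*(-16 - 1*(-12)) = (5 + (6 + 4))*(-16 - 1*(-12)) = (5 + 10)*(-16 + 12) = 15*(-4) = -60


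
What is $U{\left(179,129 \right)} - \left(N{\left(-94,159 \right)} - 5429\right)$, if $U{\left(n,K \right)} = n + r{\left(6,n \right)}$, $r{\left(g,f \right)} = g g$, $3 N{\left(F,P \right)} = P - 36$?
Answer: $5603$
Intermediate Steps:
$N{\left(F,P \right)} = -12 + \frac{P}{3}$ ($N{\left(F,P \right)} = \frac{P - 36}{3} = \frac{-36 + P}{3} = -12 + \frac{P}{3}$)
$r{\left(g,f \right)} = g^{2}$
$U{\left(n,K \right)} = 36 + n$ ($U{\left(n,K \right)} = n + 6^{2} = n + 36 = 36 + n$)
$U{\left(179,129 \right)} - \left(N{\left(-94,159 \right)} - 5429\right) = \left(36 + 179\right) - \left(\left(-12 + \frac{1}{3} \cdot 159\right) - 5429\right) = 215 - \left(\left(-12 + 53\right) - 5429\right) = 215 - \left(41 - 5429\right) = 215 - -5388 = 215 + 5388 = 5603$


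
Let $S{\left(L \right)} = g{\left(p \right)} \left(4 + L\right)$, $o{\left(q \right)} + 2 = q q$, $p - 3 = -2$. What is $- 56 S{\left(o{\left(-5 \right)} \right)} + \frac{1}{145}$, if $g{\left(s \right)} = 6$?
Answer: $- \frac{1315439}{145} \approx -9072.0$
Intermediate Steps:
$p = 1$ ($p = 3 - 2 = 1$)
$o{\left(q \right)} = -2 + q^{2}$ ($o{\left(q \right)} = -2 + q q = -2 + q^{2}$)
$S{\left(L \right)} = 24 + 6 L$ ($S{\left(L \right)} = 6 \left(4 + L\right) = 24 + 6 L$)
$- 56 S{\left(o{\left(-5 \right)} \right)} + \frac{1}{145} = - 56 \left(24 + 6 \left(-2 + \left(-5\right)^{2}\right)\right) + \frac{1}{145} = - 56 \left(24 + 6 \left(-2 + 25\right)\right) + \frac{1}{145} = - 56 \left(24 + 6 \cdot 23\right) + \frac{1}{145} = - 56 \left(24 + 138\right) + \frac{1}{145} = \left(-56\right) 162 + \frac{1}{145} = -9072 + \frac{1}{145} = - \frac{1315439}{145}$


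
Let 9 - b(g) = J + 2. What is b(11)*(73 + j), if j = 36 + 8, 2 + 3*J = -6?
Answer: 1131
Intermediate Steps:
J = -8/3 (J = -⅔ + (⅓)*(-6) = -⅔ - 2 = -8/3 ≈ -2.6667)
b(g) = 29/3 (b(g) = 9 - (-8/3 + 2) = 9 - 1*(-⅔) = 9 + ⅔ = 29/3)
j = 44
b(11)*(73 + j) = 29*(73 + 44)/3 = (29/3)*117 = 1131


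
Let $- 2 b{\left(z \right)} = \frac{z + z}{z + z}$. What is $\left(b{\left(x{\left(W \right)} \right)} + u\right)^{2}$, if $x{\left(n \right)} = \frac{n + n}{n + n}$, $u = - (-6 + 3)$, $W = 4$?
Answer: $\frac{25}{4} \approx 6.25$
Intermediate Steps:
$u = 3$ ($u = \left(-1\right) \left(-3\right) = 3$)
$x{\left(n \right)} = 1$ ($x{\left(n \right)} = \frac{2 n}{2 n} = 2 n \frac{1}{2 n} = 1$)
$b{\left(z \right)} = - \frac{1}{2}$ ($b{\left(z \right)} = - \frac{\left(z + z\right) \frac{1}{z + z}}{2} = - \frac{2 z \frac{1}{2 z}}{2} = \left(- \frac{1}{2}\right) 1 = - \frac{1}{2}$)
$\left(b{\left(x{\left(W \right)} \right)} + u\right)^{2} = \left(- \frac{1}{2} + 3\right)^{2} = \left(\frac{5}{2}\right)^{2} = \frac{25}{4}$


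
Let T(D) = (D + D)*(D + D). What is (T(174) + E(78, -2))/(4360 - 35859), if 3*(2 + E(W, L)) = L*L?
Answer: -363310/94497 ≈ -3.8447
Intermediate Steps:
E(W, L) = -2 + L**2/3 (E(W, L) = -2 + (L*L)/3 = -2 + L**2/3)
T(D) = 4*D**2 (T(D) = (2*D)*(2*D) = 4*D**2)
(T(174) + E(78, -2))/(4360 - 35859) = (4*174**2 + (-2 + (1/3)*(-2)**2))/(4360 - 35859) = (4*30276 + (-2 + (1/3)*4))/(-31499) = (121104 + (-2 + 4/3))*(-1/31499) = (121104 - 2/3)*(-1/31499) = (363310/3)*(-1/31499) = -363310/94497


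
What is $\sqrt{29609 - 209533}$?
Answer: $2 i \sqrt{44981} \approx 424.17 i$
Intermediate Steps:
$\sqrt{29609 - 209533} = \sqrt{-179924} = 2 i \sqrt{44981}$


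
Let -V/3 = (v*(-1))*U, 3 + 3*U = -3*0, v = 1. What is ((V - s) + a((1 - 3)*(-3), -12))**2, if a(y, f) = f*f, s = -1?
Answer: 20164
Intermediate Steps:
U = -1 (U = -1 + (-3*0)/3 = -1 + (1/3)*0 = -1 + 0 = -1)
a(y, f) = f**2
V = -3 (V = -3*1*(-1)*(-1) = -(-3)*(-1) = -3*1 = -3)
((V - s) + a((1 - 3)*(-3), -12))**2 = ((-3 - 1*(-1)) + (-12)**2)**2 = ((-3 + 1) + 144)**2 = (-2 + 144)**2 = 142**2 = 20164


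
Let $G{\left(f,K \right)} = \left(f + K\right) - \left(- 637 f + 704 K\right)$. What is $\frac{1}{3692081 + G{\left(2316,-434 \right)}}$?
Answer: $\frac{1}{5474791} \approx 1.8266 \cdot 10^{-7}$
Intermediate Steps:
$G{\left(f,K \right)} = - 703 K + 638 f$ ($G{\left(f,K \right)} = \left(K + f\right) - \left(- 637 f + 704 K\right) = - 703 K + 638 f$)
$\frac{1}{3692081 + G{\left(2316,-434 \right)}} = \frac{1}{3692081 + \left(\left(-703\right) \left(-434\right) + 638 \cdot 2316\right)} = \frac{1}{3692081 + \left(305102 + 1477608\right)} = \frac{1}{3692081 + 1782710} = \frac{1}{5474791}$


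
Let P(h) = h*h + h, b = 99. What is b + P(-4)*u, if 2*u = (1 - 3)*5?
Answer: 39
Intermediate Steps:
P(h) = h + h**2 (P(h) = h**2 + h = h + h**2)
u = -5 (u = ((1 - 3)*5)/2 = (-2*5)/2 = (1/2)*(-10) = -5)
b + P(-4)*u = 99 - 4*(1 - 4)*(-5) = 99 - 4*(-3)*(-5) = 99 + 12*(-5) = 99 - 60 = 39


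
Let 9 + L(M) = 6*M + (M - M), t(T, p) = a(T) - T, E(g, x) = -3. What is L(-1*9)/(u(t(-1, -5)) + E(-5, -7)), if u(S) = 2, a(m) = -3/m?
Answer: 63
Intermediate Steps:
t(T, p) = -T - 3/T (t(T, p) = -3/T - T = -T - 3/T)
L(M) = -9 + 6*M (L(M) = -9 + (6*M + (M - M)) = -9 + (6*M + 0) = -9 + 6*M)
L(-1*9)/(u(t(-1, -5)) + E(-5, -7)) = (-9 + 6*(-1*9))/(2 - 3) = (-9 + 6*(-9))/(-1) = -(-9 - 54) = -1*(-63) = 63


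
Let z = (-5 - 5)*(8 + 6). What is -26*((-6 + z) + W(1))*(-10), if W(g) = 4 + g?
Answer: -36660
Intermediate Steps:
z = -140 (z = -10*14 = -140)
-26*((-6 + z) + W(1))*(-10) = -26*((-6 - 140) + (4 + 1))*(-10) = -26*(-146 + 5)*(-10) = -26*(-141)*(-10) = 3666*(-10) = -36660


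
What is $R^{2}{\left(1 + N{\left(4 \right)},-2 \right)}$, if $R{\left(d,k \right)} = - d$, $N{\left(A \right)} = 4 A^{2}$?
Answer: $4225$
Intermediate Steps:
$R^{2}{\left(1 + N{\left(4 \right)},-2 \right)} = \left(- (1 + 4 \cdot 4^{2})\right)^{2} = \left(- (1 + 4 \cdot 16)\right)^{2} = \left(- (1 + 64)\right)^{2} = \left(\left(-1\right) 65\right)^{2} = \left(-65\right)^{2} = 4225$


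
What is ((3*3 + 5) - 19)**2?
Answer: 25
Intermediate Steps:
((3*3 + 5) - 19)**2 = ((9 + 5) - 19)**2 = (14 - 19)**2 = (-5)**2 = 25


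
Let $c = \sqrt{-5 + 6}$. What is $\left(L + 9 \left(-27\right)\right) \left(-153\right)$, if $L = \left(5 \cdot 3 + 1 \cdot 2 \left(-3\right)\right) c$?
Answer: $35802$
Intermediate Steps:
$c = 1$ ($c = \sqrt{1} = 1$)
$L = 9$ ($L = \left(5 \cdot 3 + 1 \cdot 2 \left(-3\right)\right) 1 = \left(15 + 2 \left(-3\right)\right) 1 = \left(15 - 6\right) 1 = 9 \cdot 1 = 9$)
$\left(L + 9 \left(-27\right)\right) \left(-153\right) = \left(9 + 9 \left(-27\right)\right) \left(-153\right) = \left(9 - 243\right) \left(-153\right) = \left(-234\right) \left(-153\right) = 35802$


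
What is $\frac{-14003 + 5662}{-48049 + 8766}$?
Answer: $\frac{8341}{39283} \approx 0.21233$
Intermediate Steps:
$\frac{-14003 + 5662}{-48049 + 8766} = - \frac{8341}{-39283} = \left(-8341\right) \left(- \frac{1}{39283}\right) = \frac{8341}{39283}$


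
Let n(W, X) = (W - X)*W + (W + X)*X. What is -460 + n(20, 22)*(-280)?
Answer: -247980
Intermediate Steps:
n(W, X) = W*(W - X) + X*(W + X)
-460 + n(20, 22)*(-280) = -460 + (20² + 22²)*(-280) = -460 + (400 + 484)*(-280) = -460 + 884*(-280) = -460 - 247520 = -247980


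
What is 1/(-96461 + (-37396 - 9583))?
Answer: -1/143440 ≈ -6.9716e-6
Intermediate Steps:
1/(-96461 + (-37396 - 9583)) = 1/(-96461 - 46979) = 1/(-143440) = -1/143440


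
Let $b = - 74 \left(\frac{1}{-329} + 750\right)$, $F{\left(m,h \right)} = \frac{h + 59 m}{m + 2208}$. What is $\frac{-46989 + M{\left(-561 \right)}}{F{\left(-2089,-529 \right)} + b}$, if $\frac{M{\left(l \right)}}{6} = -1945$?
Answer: $\frac{328079787}{316227902} \approx 1.0375$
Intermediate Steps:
$F{\left(m,h \right)} = \frac{h + 59 m}{2208 + m}$
$M{\left(l \right)} = -11670$ ($M{\left(l \right)} = 6 \left(-1945\right) = -11670$)
$b = - \frac{18259426}{329}$ ($b = - 74 \left(- \frac{1}{329} + 750\right) = \left(-74\right) \frac{246749}{329} = - \frac{18259426}{329} \approx -55500.0$)
$\frac{-46989 + M{\left(-561 \right)}}{F{\left(-2089,-529 \right)} + b} = \frac{-46989 - 11670}{\frac{-529 + 59 \left(-2089\right)}{2208 - 2089} - \frac{18259426}{329}} = - \frac{58659}{\frac{-529 - 123251}{119} - \frac{18259426}{329}} = - \frac{58659}{\frac{1}{119} \left(-123780\right) - \frac{18259426}{329}} = - \frac{58659}{- \frac{123780}{119} - \frac{18259426}{329}} = - \frac{58659}{- \frac{316227902}{5593}} = \left(-58659\right) \left(- \frac{5593}{316227902}\right) = \frac{328079787}{316227902}$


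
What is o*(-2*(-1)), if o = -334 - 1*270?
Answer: -1208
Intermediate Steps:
o = -604 (o = -334 - 270 = -604)
o*(-2*(-1)) = -(-1208)*(-1) = -604*2 = -1208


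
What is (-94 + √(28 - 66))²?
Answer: (94 - I*√38)² ≈ 8798.0 - 1158.9*I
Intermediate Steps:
(-94 + √(28 - 66))² = (-94 + √(-38))² = (-94 + I*√38)²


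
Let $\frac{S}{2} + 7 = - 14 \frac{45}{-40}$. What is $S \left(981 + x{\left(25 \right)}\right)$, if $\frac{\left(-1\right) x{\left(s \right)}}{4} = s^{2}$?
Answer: $- \frac{53165}{2} \approx -26583.0$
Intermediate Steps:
$x{\left(s \right)} = - 4 s^{2}$
$S = \frac{35}{2}$ ($S = -14 + 2 \left(- 14 \frac{45}{-40}\right) = -14 + 2 \left(- 14 \cdot 45 \left(- \frac{1}{40}\right)\right) = -14 + 2 \left(\left(-14\right) \left(- \frac{9}{8}\right)\right) = -14 + 2 \cdot \frac{63}{4} = -14 + \frac{63}{2} = \frac{35}{2} \approx 17.5$)
$S \left(981 + x{\left(25 \right)}\right) = \frac{35 \left(981 - 4 \cdot 25^{2}\right)}{2} = \frac{35 \left(981 - 2500\right)}{2} = \frac{35}{2} \left(-1519\right) = - \frac{53165}{2}$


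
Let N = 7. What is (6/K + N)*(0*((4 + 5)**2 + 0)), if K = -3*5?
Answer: 0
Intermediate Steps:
K = -15
(6/K + N)*(0*((4 + 5)**2 + 0)) = (6/(-15) + 7)*(0*((4 + 5)**2 + 0)) = (6*(-1/15) + 7)*(0*(9**2 + 0)) = (-2/5 + 7)*(0*(81 + 0)) = 33*(0*81)/5 = (33/5)*0 = 0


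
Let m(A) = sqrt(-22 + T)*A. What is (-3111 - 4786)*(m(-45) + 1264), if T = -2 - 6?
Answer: -9981808 + 355365*I*sqrt(30) ≈ -9.9818e+6 + 1.9464e+6*I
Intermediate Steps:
T = -8
m(A) = I*A*sqrt(30) (m(A) = sqrt(-22 - 8)*A = sqrt(-30)*A = (I*sqrt(30))*A = I*A*sqrt(30))
(-3111 - 4786)*(m(-45) + 1264) = (-3111 - 4786)*(I*(-45)*sqrt(30) + 1264) = -7897*(-45*I*sqrt(30) + 1264) = -7897*(1264 - 45*I*sqrt(30)) = -9981808 + 355365*I*sqrt(30)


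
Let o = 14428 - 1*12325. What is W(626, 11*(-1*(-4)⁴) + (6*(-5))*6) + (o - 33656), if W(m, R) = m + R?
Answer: -33923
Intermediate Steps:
o = 2103 (o = 14428 - 12325 = 2103)
W(m, R) = R + m
W(626, 11*(-1*(-4)⁴) + (6*(-5))*6) + (o - 33656) = ((11*(-1*(-4)⁴) + (6*(-5))*6) + 626) + (2103 - 33656) = ((11*(-1*256) - 30*6) + 626) - 31553 = ((11*(-256) - 180) + 626) - 31553 = ((-2816 - 180) + 626) - 31553 = (-2996 + 626) - 31553 = -2370 - 31553 = -33923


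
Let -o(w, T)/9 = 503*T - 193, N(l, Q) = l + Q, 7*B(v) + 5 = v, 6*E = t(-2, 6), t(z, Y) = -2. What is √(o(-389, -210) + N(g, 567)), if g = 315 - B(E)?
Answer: √420400785/21 ≈ 976.37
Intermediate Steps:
E = -⅓ (E = (⅙)*(-2) = -⅓ ≈ -0.33333)
B(v) = -5/7 + v/7
g = 6631/21 (g = 315 - (-5/7 + (⅐)*(-⅓)) = 315 - (-5/7 - 1/21) = 315 - 1*(-16/21) = 315 + 16/21 = 6631/21 ≈ 315.76)
N(l, Q) = Q + l
o(w, T) = 1737 - 4527*T (o(w, T) = -9*(503*T - 193) = -9*(-193 + 503*T) = 1737 - 4527*T)
√(o(-389, -210) + N(g, 567)) = √((1737 - 4527*(-210)) + (567 + 6631/21)) = √((1737 + 950670) + 18538/21) = √(952407 + 18538/21) = √(20019085/21) = √420400785/21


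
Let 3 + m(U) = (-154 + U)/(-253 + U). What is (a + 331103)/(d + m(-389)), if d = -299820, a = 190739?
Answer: -111674188/64161941 ≈ -1.7405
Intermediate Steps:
m(U) = -3 + (-154 + U)/(-253 + U)
(a + 331103)/(d + m(-389)) = (190739 + 331103)/(-299820 + (605 - 2*(-389))/(-253 - 389)) = 521842/(-299820 + (605 + 778)/(-642)) = 521842/(-299820 - 1/642*1383) = 521842/(-299820 - 461/214) = 521842/(-64161941/214) = 521842*(-214/64161941) = -111674188/64161941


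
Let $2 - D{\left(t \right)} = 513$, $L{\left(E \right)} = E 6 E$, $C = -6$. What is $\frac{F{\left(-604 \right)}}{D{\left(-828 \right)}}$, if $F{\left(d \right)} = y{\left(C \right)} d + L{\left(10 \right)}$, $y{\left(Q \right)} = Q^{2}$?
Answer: $\frac{21144}{511} \approx 41.378$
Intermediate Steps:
$L{\left(E \right)} = 6 E^{2}$ ($L{\left(E \right)} = 6 E E = 6 E^{2}$)
$D{\left(t \right)} = -511$ ($D{\left(t \right)} = 2 - 513 = -511$)
$F{\left(d \right)} = 600 + 36 d$ ($F{\left(d \right)} = \left(-6\right)^{2} d + 6 \cdot 10^{2} = 36 d + 6 \cdot 100 = 36 d + 600 = 600 + 36 d$)
$\frac{F{\left(-604 \right)}}{D{\left(-828 \right)}} = \frac{600 + 36 \left(-604\right)}{-511} = \left(600 - 21744\right) \left(- \frac{1}{511}\right) = \left(-21144\right) \left(- \frac{1}{511}\right) = \frac{21144}{511}$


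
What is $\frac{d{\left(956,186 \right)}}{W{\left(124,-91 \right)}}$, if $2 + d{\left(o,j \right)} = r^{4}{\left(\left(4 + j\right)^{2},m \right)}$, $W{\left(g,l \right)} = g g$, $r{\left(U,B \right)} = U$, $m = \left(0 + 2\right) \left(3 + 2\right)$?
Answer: $\frac{27392843614516129}{248} \approx 1.1046 \cdot 10^{14}$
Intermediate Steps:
$m = 10$ ($m = 2 \cdot 5 = 10$)
$W{\left(g,l \right)} = g^{2}$
$d{\left(o,j \right)} = -2 + \left(4 + j\right)^{8}$ ($d{\left(o,j \right)} = -2 + \left(\left(4 + j\right)^{2}\right)^{4} = -2 + \left(4 + j\right)^{8}$)
$\frac{d{\left(956,186 \right)}}{W{\left(124,-91 \right)}} = \frac{-2 + \left(4 + 186\right)^{8}}{124^{2}} = \frac{-2 + 190^{8}}{15376} = \left(-2 + 1698356304100000000\right) \frac{1}{15376} = 1698356304099999998 \cdot \frac{1}{15376} = \frac{27392843614516129}{248}$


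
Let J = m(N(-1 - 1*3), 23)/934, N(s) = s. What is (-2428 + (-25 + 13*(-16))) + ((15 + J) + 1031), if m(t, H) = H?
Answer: -1508387/934 ≈ -1615.0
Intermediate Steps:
J = 23/934 ≈ 0.024625
(-2428 + (-25 + 13*(-16))) + ((15 + J) + 1031) = (-2428 + (-25 + 13*(-16))) + ((15 + 23/934) + 1031) = (-2428 + (-25 - 208)) + (14033/934 + 1031) = (-2428 - 233) + 976987/934 = -2661 + 976987/934 = -1508387/934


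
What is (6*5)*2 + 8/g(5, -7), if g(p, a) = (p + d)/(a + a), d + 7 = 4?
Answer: 4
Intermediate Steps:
d = -3 (d = -7 + 4 = -3)
g(p, a) = (-3 + p)/(2*a) (g(p, a) = (p - 3)/(a + a) = (-3 + p)/((2*a)) = (-3 + p)*(1/(2*a)) = (-3 + p)/(2*a))
(6*5)*2 + 8/g(5, -7) = (6*5)*2 + 8/(((½)*(-3 + 5)/(-7))) = 30*2 + 8/(((½)*(-⅐)*2)) = 60 + 8/(-⅐) = 60 + 8*(-7) = 60 - 56 = 4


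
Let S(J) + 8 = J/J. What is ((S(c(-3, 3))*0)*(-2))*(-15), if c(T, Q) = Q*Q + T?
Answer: 0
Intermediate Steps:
c(T, Q) = T + Q² (c(T, Q) = Q² + T = T + Q²)
S(J) = -7 (S(J) = -8 + J/J = -8 + 1 = -7)
((S(c(-3, 3))*0)*(-2))*(-15) = (-7*0*(-2))*(-15) = (0*(-2))*(-15) = 0*(-15) = 0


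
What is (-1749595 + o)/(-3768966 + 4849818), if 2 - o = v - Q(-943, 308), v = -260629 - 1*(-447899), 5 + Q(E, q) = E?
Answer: -645937/360284 ≈ -1.7929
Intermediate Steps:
Q(E, q) = -5 + E
v = 187270 (v = -260629 + 447899 = 187270)
o = -188216 (o = 2 - (187270 - (-5 - 943)) = 2 - (187270 - 1*(-948)) = 2 - (187270 + 948) = 2 - 1*188218 = 2 - 188218 = -188216)
(-1749595 + o)/(-3768966 + 4849818) = (-1749595 - 188216)/(-3768966 + 4849818) = -1937811/1080852 = -1937811*1/1080852 = -645937/360284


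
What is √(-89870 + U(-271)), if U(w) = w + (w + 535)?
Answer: I*√89877 ≈ 299.79*I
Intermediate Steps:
U(w) = 535 + 2*w (U(w) = w + (535 + w) = 535 + 2*w)
√(-89870 + U(-271)) = √(-89870 + (535 + 2*(-271))) = √(-89870 + (535 - 542)) = √(-89870 - 7) = √(-89877) = I*√89877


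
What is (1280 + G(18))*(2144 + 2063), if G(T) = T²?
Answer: 6748028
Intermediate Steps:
(1280 + G(18))*(2144 + 2063) = (1280 + 18²)*(2144 + 2063) = (1280 + 324)*4207 = 1604*4207 = 6748028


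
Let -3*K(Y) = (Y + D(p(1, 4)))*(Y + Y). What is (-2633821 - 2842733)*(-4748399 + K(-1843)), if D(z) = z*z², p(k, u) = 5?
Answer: 37565043896910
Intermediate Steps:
D(z) = z³
K(Y) = -2*Y*(125 + Y)/3 (K(Y) = -(Y + 5³)*(Y + Y)/3 = -(Y + 125)*2*Y/3 = -(125 + Y)*2*Y/3 = -2*Y*(125 + Y)/3)
(-2633821 - 2842733)*(-4748399 + K(-1843)) = (-2633821 - 2842733)*(-4748399 - ⅔*(-1843)*(125 - 1843)) = -5476554*(-4748399 - ⅔*(-1843)*(-1718)) = -5476554*(-4748399 - 6332548/3) = -5476554*(-20577745/3) = 37565043896910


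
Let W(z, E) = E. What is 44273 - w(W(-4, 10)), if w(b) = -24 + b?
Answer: 44287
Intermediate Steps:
44273 - w(W(-4, 10)) = 44273 - (-24 + 10) = 44273 - 1*(-14) = 44273 + 14 = 44287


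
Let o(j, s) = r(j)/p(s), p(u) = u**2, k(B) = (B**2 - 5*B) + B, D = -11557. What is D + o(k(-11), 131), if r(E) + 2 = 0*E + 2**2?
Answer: -198329675/17161 ≈ -11557.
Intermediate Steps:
r(E) = 2 (r(E) = -2 + (0*E + 2**2) = -2 + (0 + 4) = -2 + 4 = 2)
k(B) = B**2 - 4*B
o(j, s) = 2/s**2 (o(j, s) = 2/(s**2) = 2/s**2)
D + o(k(-11), 131) = -11557 + 2/131**2 = -11557 + 2*(1/17161) = -11557 + 2/17161 = -198329675/17161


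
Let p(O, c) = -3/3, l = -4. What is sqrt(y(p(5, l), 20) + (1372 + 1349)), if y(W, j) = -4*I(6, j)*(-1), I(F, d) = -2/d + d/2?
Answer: sqrt(69015)/5 ≈ 52.541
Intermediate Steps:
I(F, d) = d/2 - 2/d (I(F, d) = -2/d + d*(1/2) = -2/d + d/2 = d/2 - 2/d)
p(O, c) = -1 (p(O, c) = -3*1/3 = -1)
y(W, j) = -8/j + 2*j (y(W, j) = -4*(j/2 - 2/j)*(-1) = (-2*j + 8/j)*(-1) = -8/j + 2*j)
sqrt(y(p(5, l), 20) + (1372 + 1349)) = sqrt((-8/20 + 2*20) + (1372 + 1349)) = sqrt((-8*1/20 + 40) + 2721) = sqrt((-2/5 + 40) + 2721) = sqrt(198/5 + 2721) = sqrt(13803/5) = sqrt(69015)/5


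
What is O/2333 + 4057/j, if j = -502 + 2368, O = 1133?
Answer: 11579159/4353378 ≈ 2.6598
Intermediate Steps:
j = 1866
O/2333 + 4057/j = 1133/2333 + 4057/1866 = 11579159/4353378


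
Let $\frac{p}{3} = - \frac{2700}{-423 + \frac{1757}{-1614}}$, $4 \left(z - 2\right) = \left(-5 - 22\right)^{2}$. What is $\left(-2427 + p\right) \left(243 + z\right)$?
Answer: $- \frac{2816700540297}{2737916} \approx -1.0288 \cdot 10^{6}$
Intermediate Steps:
$z = \frac{737}{4}$ ($z = 2 + \frac{\left(-5 - 22\right)^{2}}{4} = 2 + \frac{\left(-27\right)^{2}}{4} = 2 + \frac{1}{4} \cdot 729 = 2 + \frac{729}{4} = \frac{737}{4} \approx 184.25$)
$p = \frac{13073400}{684479}$ ($p = 3 \left(- \frac{2700}{-423 + \frac{1757}{-1614}}\right) = 3 \left(- \frac{2700}{-423 + 1757 \left(- \frac{1}{1614}\right)}\right) = 3 \left(- \frac{2700}{-423 - \frac{1757}{1614}}\right) = 3 \left(- \frac{2700}{- \frac{684479}{1614}}\right) = 3 \left(\left(-2700\right) \left(- \frac{1614}{684479}\right)\right) = 3 \cdot \frac{4357800}{684479} = \frac{13073400}{684479} \approx 19.1$)
$\left(-2427 + p\right) \left(243 + z\right) = \left(-2427 + \frac{13073400}{684479}\right) \left(243 + \frac{737}{4}\right) = \left(- \frac{1648157133}{684479}\right) \frac{1709}{4} = - \frac{2816700540297}{2737916}$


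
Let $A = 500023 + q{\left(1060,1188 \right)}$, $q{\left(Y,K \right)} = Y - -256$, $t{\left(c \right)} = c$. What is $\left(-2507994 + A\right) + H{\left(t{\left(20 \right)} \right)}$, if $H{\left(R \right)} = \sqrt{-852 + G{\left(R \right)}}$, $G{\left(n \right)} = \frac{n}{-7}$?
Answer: $-2006655 + \frac{4 i \sqrt{2618}}{7} \approx -2.0067 \cdot 10^{6} + 29.238 i$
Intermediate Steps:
$G{\left(n \right)} = - \frac{n}{7}$ ($G{\left(n \right)} = n \left(- \frac{1}{7}\right) = - \frac{n}{7}$)
$q{\left(Y,K \right)} = 256 + Y$ ($q{\left(Y,K \right)} = Y + 256 = 256 + Y$)
$A = 501339$ ($A = 500023 + \left(256 + 1060\right) = 500023 + 1316 = 501339$)
$H{\left(R \right)} = \sqrt{-852 - \frac{R}{7}}$
$\left(-2507994 + A\right) + H{\left(t{\left(20 \right)} \right)} = \left(-2507994 + 501339\right) + \frac{\sqrt{-41748 - 140}}{7} = -2006655 + \frac{\sqrt{-41748 - 140}}{7} = -2006655 + \frac{\sqrt{-41888}}{7} = -2006655 + \frac{4 i \sqrt{2618}}{7}$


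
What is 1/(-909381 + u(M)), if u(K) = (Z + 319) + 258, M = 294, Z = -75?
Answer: -1/908879 ≈ -1.1003e-6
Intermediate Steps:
u(K) = 502 (u(K) = (-75 + 319) + 258 = 244 + 258 = 502)
1/(-909381 + u(M)) = 1/(-909381 + 502) = 1/(-908879) = -1/908879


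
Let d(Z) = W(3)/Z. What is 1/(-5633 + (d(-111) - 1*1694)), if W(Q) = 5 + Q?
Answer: -111/813305 ≈ -0.00013648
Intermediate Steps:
d(Z) = 8/Z (d(Z) = (5 + 3)/Z = 8/Z)
1/(-5633 + (d(-111) - 1*1694)) = 1/(-5633 + (8/(-111) - 1*1694)) = 1/(-5633 + (8*(-1/111) - 1694)) = 1/(-5633 + (-8/111 - 1694)) = 1/(-5633 - 188042/111) = 1/(-813305/111) = -111/813305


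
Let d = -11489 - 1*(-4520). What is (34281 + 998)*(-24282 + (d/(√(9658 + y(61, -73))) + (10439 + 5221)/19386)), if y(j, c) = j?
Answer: -307525208492/359 - 245859351*√9719/9719 ≈ -8.5911e+8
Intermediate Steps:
d = -6969 (d = -11489 + 4520 = -6969)
(34281 + 998)*(-24282 + (d/(√(9658 + y(61, -73))) + (10439 + 5221)/19386)) = (34281 + 998)*(-24282 + (-6969/√(9658 + 61) + (10439 + 5221)/19386)) = 35279*(-24282 + (-6969*√9719/9719 + 15660*(1/19386))) = 35279*(-24282 + (-6969*√9719/9719 + 290/359)) = 35279*(-24282 + (290/359 - 6969*√9719/9719)) = 35279*(-8716948/359 - 6969*√9719/9719) = -307525208492/359 - 245859351*√9719/9719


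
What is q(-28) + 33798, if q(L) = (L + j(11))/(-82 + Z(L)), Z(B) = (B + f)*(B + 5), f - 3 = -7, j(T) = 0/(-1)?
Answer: 11051932/327 ≈ 33798.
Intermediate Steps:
j(T) = 0 (j(T) = 0*(-1) = 0)
f = -4 (f = 3 - 7 = -4)
Z(B) = (-4 + B)*(5 + B) (Z(B) = (B - 4)*(B + 5) = (-4 + B)*(5 + B))
q(L) = L/(-102 + L + L²) (q(L) = (L + 0)/(-82 + (-20 + L + L²)) = L/(-102 + L + L²))
q(-28) + 33798 = -28/(-102 - 28 + (-28)²) + 33798 = -28/(-102 - 28 + 784) + 33798 = -28/654 + 33798 = -28*1/654 + 33798 = -14/327 + 33798 = 11051932/327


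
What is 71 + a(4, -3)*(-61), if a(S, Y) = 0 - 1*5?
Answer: 376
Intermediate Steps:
a(S, Y) = -5 (a(S, Y) = 0 - 5 = -5)
71 + a(4, -3)*(-61) = 71 - 5*(-61) = 71 + 305 = 376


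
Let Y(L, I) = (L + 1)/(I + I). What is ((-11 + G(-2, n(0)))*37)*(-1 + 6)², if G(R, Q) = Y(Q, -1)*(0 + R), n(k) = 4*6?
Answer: 12950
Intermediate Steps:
Y(L, I) = (1 + L)/(2*I) (Y(L, I) = (1 + L)/((2*I)) = (1 + L)*(1/(2*I)) = (1 + L)/(2*I))
n(k) = 24
G(R, Q) = R*(-½ - Q/2) (G(R, Q) = ((½)*(1 + Q)/(-1))*(0 + R) = ((½)*(-1)*(1 + Q))*R = (-½ - Q/2)*R = R*(-½ - Q/2))
((-11 + G(-2, n(0)))*37)*(-1 + 6)² = ((-11 + (½)*(-2)*(-1 - 1*24))*37)*(-1 + 6)² = ((-11 + (½)*(-2)*(-1 - 24))*37)*5² = ((-11 + (½)*(-2)*(-25))*37)*25 = ((-11 + 25)*37)*25 = (14*37)*25 = 518*25 = 12950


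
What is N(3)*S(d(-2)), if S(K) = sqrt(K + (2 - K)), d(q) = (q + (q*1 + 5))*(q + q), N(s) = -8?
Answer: -8*sqrt(2) ≈ -11.314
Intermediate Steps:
d(q) = 2*q*(5 + 2*q) (d(q) = (q + (q + 5))*(2*q) = (q + (5 + q))*(2*q) = (5 + 2*q)*(2*q) = 2*q*(5 + 2*q))
S(K) = sqrt(2)
N(3)*S(d(-2)) = -8*sqrt(2)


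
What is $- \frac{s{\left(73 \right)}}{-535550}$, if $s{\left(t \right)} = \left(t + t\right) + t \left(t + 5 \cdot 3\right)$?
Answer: $\frac{657}{53555} \approx 0.012268$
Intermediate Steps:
$s{\left(t \right)} = 2 t + t \left(15 + t\right)$ ($s{\left(t \right)} = 2 t + t \left(t + 15\right) = 2 t + t \left(15 + t\right)$)
$- \frac{s{\left(73 \right)}}{-535550} = - \frac{73 \left(17 + 73\right)}{-535550} = - \frac{73 \cdot 90 \left(-1\right)}{535550} = - \frac{6570 \left(-1\right)}{535550} = \left(-1\right) \left(- \frac{657}{53555}\right) = \frac{657}{53555}$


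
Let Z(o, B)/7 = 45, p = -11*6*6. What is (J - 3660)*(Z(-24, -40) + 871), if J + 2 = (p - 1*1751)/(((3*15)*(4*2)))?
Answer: -783036931/180 ≈ -4.3502e+6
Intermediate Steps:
p = -396 (p = -66*6 = -396)
Z(o, B) = 315 (Z(o, B) = 7*45 = 315)
J = -2867/360 (J = -2 + (-396 - 1*1751)/(((3*15)*(4*2))) = -2 + (-396 - 1751)/((45*8)) = -2 - 2147/360 = -2867/360 ≈ -7.9639)
(J - 3660)*(Z(-24, -40) + 871) = (-2867/360 - 3660)*(315 + 871) = -1320467/360*1186 = -783036931/180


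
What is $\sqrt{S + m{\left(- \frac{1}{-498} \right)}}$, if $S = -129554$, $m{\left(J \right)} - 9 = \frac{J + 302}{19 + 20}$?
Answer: $\frac{i \sqrt{32125757726}}{498} \approx 359.91 i$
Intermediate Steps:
$m{\left(J \right)} = \frac{653}{39} + \frac{J}{39}$ ($m{\left(J \right)} = 9 + \frac{J + 302}{19 + 20} = 9 + \frac{302 + J}{39} = 9 + \left(302 + J\right) \frac{1}{39} = 9 + \left(\frac{302}{39} + \frac{J}{39}\right) = \frac{653}{39} + \frac{J}{39}$)
$\sqrt{S + m{\left(- \frac{1}{-498} \right)}} = \sqrt{-129554 + \left(\frac{653}{39} + \frac{\left(-1\right) \frac{1}{-498}}{39}\right)} = \sqrt{-129554 + \left(\frac{653}{39} + \frac{\left(-1\right) \left(- \frac{1}{498}\right)}{39}\right)} = \sqrt{-129554 + \left(\frac{653}{39} + \frac{1}{39} \cdot \frac{1}{498}\right)} = \sqrt{-129554 + \left(\frac{653}{39} + \frac{1}{19422}\right)} = \sqrt{-129554 + \frac{25015}{1494}} = \sqrt{- \frac{193528661}{1494}} = \frac{i \sqrt{32125757726}}{498}$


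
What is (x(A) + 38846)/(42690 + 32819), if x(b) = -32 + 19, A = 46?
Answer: 38833/75509 ≈ 0.51428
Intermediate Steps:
x(b) = -13
(x(A) + 38846)/(42690 + 32819) = (-13 + 38846)/(42690 + 32819) = 38833/75509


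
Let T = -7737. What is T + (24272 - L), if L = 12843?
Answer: 3692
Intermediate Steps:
T + (24272 - L) = -7737 + (24272 - 1*12843) = -7737 + (24272 - 12843) = -7737 + 11429 = 3692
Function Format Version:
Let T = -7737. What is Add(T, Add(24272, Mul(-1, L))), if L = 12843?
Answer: 3692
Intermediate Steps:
Add(T, Add(24272, Mul(-1, L))) = Add(-7737, Add(24272, Mul(-1, 12843))) = Add(-7737, Add(24272, -12843)) = Add(-7737, 11429) = 3692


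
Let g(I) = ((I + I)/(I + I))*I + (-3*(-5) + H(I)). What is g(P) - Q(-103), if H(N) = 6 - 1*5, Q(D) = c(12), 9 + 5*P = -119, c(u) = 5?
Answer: -73/5 ≈ -14.600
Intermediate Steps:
P = -128/5 (P = -9/5 + (1/5)*(-119) = -9/5 - 119/5 = -128/5 ≈ -25.600)
Q(D) = 5
H(N) = 1 (H(N) = 6 - 5 = 1)
g(I) = 16 + I (g(I) = ((I + I)/(I + I))*I + (-3*(-5) + 1) = ((2*I)/((2*I)))*I + (15 + 1) = ((2*I)*(1/(2*I)))*I + 16 = 1*I + 16 = I + 16 = 16 + I)
g(P) - Q(-103) = (16 - 128/5) - 1*5 = -48/5 - 5 = -73/5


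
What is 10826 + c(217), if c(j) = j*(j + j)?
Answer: 105004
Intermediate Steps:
c(j) = 2*j² (c(j) = j*(2*j) = 2*j²)
10826 + c(217) = 10826 + 2*217² = 10826 + 2*47089 = 10826 + 94178 = 105004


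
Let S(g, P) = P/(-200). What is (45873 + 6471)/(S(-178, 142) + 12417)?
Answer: 5234400/1241629 ≈ 4.2158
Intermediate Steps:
S(g, P) = -P/200 (S(g, P) = P*(-1/200) = -P/200)
(45873 + 6471)/(S(-178, 142) + 12417) = (45873 + 6471)/(-1/200*142 + 12417) = 52344/(-71/100 + 12417) = 52344/(1241629/100) = 52344*(100/1241629) = 5234400/1241629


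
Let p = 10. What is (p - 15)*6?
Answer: -30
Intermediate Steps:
(p - 15)*6 = (10 - 15)*6 = -5*6 = -30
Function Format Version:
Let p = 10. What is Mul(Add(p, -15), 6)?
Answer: -30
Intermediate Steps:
Mul(Add(p, -15), 6) = Mul(Add(10, -15), 6) = Mul(-5, 6) = -30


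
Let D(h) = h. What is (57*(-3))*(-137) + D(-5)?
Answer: 23422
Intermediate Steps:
(57*(-3))*(-137) + D(-5) = (57*(-3))*(-137) - 5 = -171*(-137) - 5 = 23427 - 5 = 23422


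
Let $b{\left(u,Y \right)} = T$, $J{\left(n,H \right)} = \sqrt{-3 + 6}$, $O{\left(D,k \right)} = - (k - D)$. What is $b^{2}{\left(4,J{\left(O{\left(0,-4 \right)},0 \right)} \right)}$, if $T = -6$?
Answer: $36$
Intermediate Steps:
$O{\left(D,k \right)} = D - k$
$J{\left(n,H \right)} = \sqrt{3}$
$b{\left(u,Y \right)} = -6$
$b^{2}{\left(4,J{\left(O{\left(0,-4 \right)},0 \right)} \right)} = \left(-6\right)^{2} = 36$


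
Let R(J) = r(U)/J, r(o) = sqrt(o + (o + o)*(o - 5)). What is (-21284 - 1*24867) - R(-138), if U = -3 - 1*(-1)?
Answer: -46151 + sqrt(26)/138 ≈ -46151.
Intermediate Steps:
U = -2 (U = -3 + 1 = -2)
r(o) = sqrt(o + 2*o*(-5 + o)) (r(o) = sqrt(o + (2*o)*(-5 + o)) = sqrt(o + 2*o*(-5 + o)))
R(J) = sqrt(26)/J (R(J) = sqrt(-2*(-9 + 2*(-2)))/J = sqrt(-2*(-9 - 4))/J = sqrt(-2*(-13))/J = sqrt(26)/J)
(-21284 - 1*24867) - R(-138) = (-21284 - 1*24867) - sqrt(26)/(-138) = (-21284 - 24867) - sqrt(26)*(-1)/138 = -46151 - (-1)*sqrt(26)/138 = -46151 + sqrt(26)/138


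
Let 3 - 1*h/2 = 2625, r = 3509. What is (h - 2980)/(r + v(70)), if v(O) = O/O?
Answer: -4112/1755 ≈ -2.3430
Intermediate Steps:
h = -5244 (h = 6 - 2*2625 = 6 - 5250 = -5244)
v(O) = 1
(h - 2980)/(r + v(70)) = (-5244 - 2980)/(3509 + 1) = -8224/3510 = -8224*1/3510 = -4112/1755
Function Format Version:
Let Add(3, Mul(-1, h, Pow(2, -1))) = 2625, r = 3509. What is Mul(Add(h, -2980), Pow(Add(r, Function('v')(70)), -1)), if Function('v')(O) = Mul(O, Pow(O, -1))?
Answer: Rational(-4112, 1755) ≈ -2.3430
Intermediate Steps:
h = -5244 (h = Add(6, Mul(-2, 2625)) = Add(6, -5250) = -5244)
Function('v')(O) = 1
Mul(Add(h, -2980), Pow(Add(r, Function('v')(70)), -1)) = Mul(Add(-5244, -2980), Pow(Add(3509, 1), -1)) = Mul(-8224, Pow(3510, -1)) = Mul(-8224, Rational(1, 3510)) = Rational(-4112, 1755)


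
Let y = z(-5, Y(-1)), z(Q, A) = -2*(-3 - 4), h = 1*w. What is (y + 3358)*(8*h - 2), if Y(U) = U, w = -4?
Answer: -114648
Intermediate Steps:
h = -4 (h = 1*(-4) = -4)
z(Q, A) = 14 (z(Q, A) = -2*(-7) = 14)
y = 14
(y + 3358)*(8*h - 2) = (14 + 3358)*(8*(-4) - 2) = 3372*(-32 - 2) = 3372*(-34) = -114648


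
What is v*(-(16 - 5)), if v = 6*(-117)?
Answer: 7722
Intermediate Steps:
v = -702
v*(-(16 - 5)) = -(-702)*(16 - 5) = -(-702)*11 = -702*(-11) = 7722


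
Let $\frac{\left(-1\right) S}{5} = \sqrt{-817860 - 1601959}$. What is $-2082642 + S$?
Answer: $-2082642 - 5 i \sqrt{2419819} \approx -2.0826 \cdot 10^{6} - 7777.9 i$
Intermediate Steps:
$S = - 5 i \sqrt{2419819}$ ($S = - 5 \sqrt{-817860 - 1601959} = - 5 \sqrt{-2419819} = - 5 i \sqrt{2419819} \approx - 7777.9 i$)
$-2082642 + S = -2082642 - 5 i \sqrt{2419819}$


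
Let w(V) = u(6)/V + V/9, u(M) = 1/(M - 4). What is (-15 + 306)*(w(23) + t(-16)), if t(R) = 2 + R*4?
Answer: -2386297/138 ≈ -17292.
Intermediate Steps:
u(M) = 1/(-4 + M)
w(V) = 1/(2*V) + V/9 (w(V) = 1/((-4 + 6)*V) + V/9 = 1/(2*V) + V*(⅑) = 1/(2*V) + V/9)
t(R) = 2 + 4*R
(-15 + 306)*(w(23) + t(-16)) = (-15 + 306)*(((½)/23 + (⅑)*23) + (2 + 4*(-16))) = 291*(((½)*(1/23) + 23/9) + (2 - 64)) = 291*((1/46 + 23/9) - 62) = 291*(1067/414 - 62) = 291*(-24601/414) = -2386297/138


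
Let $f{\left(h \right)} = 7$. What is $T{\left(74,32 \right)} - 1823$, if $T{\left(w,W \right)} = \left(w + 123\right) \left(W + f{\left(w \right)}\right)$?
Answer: $5860$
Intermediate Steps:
$T{\left(w,W \right)} = \left(7 + W\right) \left(123 + w\right)$ ($T{\left(w,W \right)} = \left(w + 123\right) \left(W + 7\right) = \left(123 + w\right) \left(7 + W\right) = \left(7 + W\right) \left(123 + w\right)$)
$T{\left(74,32 \right)} - 1823 = \left(861 + 7 \cdot 74 + 123 \cdot 32 + 32 \cdot 74\right) - 1823 = \left(861 + 518 + 3936 + 2368\right) - 1823 = 7683 - 1823 = 5860$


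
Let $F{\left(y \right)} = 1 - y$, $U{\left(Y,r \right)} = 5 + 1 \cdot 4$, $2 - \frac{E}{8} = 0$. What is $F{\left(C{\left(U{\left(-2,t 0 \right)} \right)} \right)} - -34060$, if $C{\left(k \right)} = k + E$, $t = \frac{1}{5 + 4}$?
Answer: $34036$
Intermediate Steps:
$E = 16$ ($E = 16 - 0 = 16 + 0 = 16$)
$t = \frac{1}{9} \approx 0.11111$
$U{\left(Y,r \right)} = 9$ ($U{\left(Y,r \right)} = 5 + 4 = 9$)
$C{\left(k \right)} = 16 + k$ ($C{\left(k \right)} = k + 16 = 16 + k$)
$F{\left(C{\left(U{\left(-2,t 0 \right)} \right)} \right)} - -34060 = \left(1 - \left(16 + 9\right)\right) - -34060 = \left(1 - 25\right) + 34060 = -24 + 34060 = 34036$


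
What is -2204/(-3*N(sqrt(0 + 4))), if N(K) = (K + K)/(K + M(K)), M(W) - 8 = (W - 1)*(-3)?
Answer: 3857/3 ≈ 1285.7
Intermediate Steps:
M(W) = 11 - 3*W (M(W) = 8 + (W - 1)*(-3) = 8 + (-1 + W)*(-3) = 8 + (3 - 3*W) = 11 - 3*W)
N(K) = 2*K/(11 - 2*K) (N(K) = (K + K)/(K + (11 - 3*K)) = (2*K)/(11 - 2*K) = 2*K/(11 - 2*K))
-2204/(-3*N(sqrt(0 + 4))) = -2204/(-(-6)*sqrt(0 + 4)/(-11 + 2*sqrt(0 + 4))) = -2204/(-(-6)*sqrt(4)/(-11 + 2*sqrt(4))) = -2204/(-(-6)*2/(-11 + 2*2)) = -2204/(-(-6)*2/(-11 + 4)) = -2204/(-(-6)*2/(-7)) = -2204/(-(-6)*2*(-1)/7) = -2204/(-3*4/7) = -2204/(-12/7) = -7/12*(-2204) = 3857/3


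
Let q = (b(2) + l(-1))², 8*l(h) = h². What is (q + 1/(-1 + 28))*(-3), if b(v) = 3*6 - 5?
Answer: -297739/576 ≈ -516.91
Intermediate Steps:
l(h) = h²/8
b(v) = 13 (b(v) = 18 - 5 = 13)
q = 11025/64 (q = (13 + (⅛)*(-1)²)² = (13 + (⅛)*1)² = (13 + ⅛)² = (105/8)² = 11025/64 ≈ 172.27)
(q + 1/(-1 + 28))*(-3) = (11025/64 + 1/(-1 + 28))*(-3) = (11025/64 + 1/27)*(-3) = (297739/1728)*(-3) = -297739/576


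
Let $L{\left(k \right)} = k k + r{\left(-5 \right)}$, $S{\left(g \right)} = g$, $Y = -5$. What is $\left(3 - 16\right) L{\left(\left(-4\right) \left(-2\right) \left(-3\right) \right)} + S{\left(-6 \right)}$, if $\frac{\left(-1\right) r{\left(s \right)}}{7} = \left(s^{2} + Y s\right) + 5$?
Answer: $-2489$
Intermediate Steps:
$r{\left(s \right)} = -35 - 7 s^{2} + 35 s$ ($r{\left(s \right)} = - 7 \left(\left(s^{2} - 5 s\right) + 5\right) = - 7 \left(5 + s^{2} - 5 s\right) = -35 - 7 s^{2} + 35 s$)
$L{\left(k \right)} = -385 + k^{2}$ ($L{\left(k \right)} = k k - \left(210 + 175\right) = k^{2} - 385 = -385 + k^{2}$)
$\left(3 - 16\right) L{\left(\left(-4\right) \left(-2\right) \left(-3\right) \right)} + S{\left(-6 \right)} = \left(3 - 16\right) \left(-385 + \left(\left(-4\right) \left(-2\right) \left(-3\right)\right)^{2}\right) - 6 = \left(3 - 16\right) \left(-385 + \left(8 \left(-3\right)\right)^{2}\right) - 6 = - 13 \left(-385 + \left(-24\right)^{2}\right) - 6 = - 13 \left(-385 + 576\right) - 6 = \left(-13\right) 191 - 6 = -2483 - 6 = -2489$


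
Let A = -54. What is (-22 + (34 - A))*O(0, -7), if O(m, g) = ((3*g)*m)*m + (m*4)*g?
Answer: 0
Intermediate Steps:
O(m, g) = 3*g*m² + 4*g*m (O(m, g) = (3*g*m)*m + (4*m)*g = 3*g*m² + 4*g*m)
(-22 + (34 - A))*O(0, -7) = (-22 + (34 - 1*(-54)))*(-7*0*(4 + 3*0)) = (-22 + (34 + 54))*(-7*0*(4 + 0)) = (-22 + 88)*(-7*0*4) = 66*0 = 0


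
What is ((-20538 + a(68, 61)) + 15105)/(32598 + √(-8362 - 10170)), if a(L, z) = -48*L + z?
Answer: -35189541/132831017 + 2159*I*√4633/132831017 ≈ -0.26492 + 0.0011063*I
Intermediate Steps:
a(L, z) = z - 48*L
((-20538 + a(68, 61)) + 15105)/(32598 + √(-8362 - 10170)) = ((-20538 + (61 - 48*68)) + 15105)/(32598 + √(-8362 - 10170)) = ((-20538 + (61 - 3264)) + 15105)/(32598 + √(-18532)) = ((-20538 - 3203) + 15105)/(32598 + 2*I*√4633) = (-23741 + 15105)/(32598 + 2*I*√4633) = -8636/(32598 + 2*I*√4633)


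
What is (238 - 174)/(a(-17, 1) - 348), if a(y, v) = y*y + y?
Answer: -16/19 ≈ -0.84210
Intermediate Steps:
a(y, v) = y + y² (a(y, v) = y² + y = y + y²)
(238 - 174)/(a(-17, 1) - 348) = (238 - 174)/(-17*(1 - 17) - 348) = 64/(-17*(-16) - 348) = 64/(272 - 348) = 64/(-76) = 64*(-1/76) = -16/19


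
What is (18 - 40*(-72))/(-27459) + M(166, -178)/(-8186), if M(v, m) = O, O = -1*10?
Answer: -1302691/12487743 ≈ -0.10432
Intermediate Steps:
O = -10
M(v, m) = -10
(18 - 40*(-72))/(-27459) + M(166, -178)/(-8186) = (18 - 40*(-72))/(-27459) - 10/(-8186) = (18 + 2880)*(-1/27459) - 10*(-1/8186) = 2898*(-1/27459) + 5/4093 = -322/3051 + 5/4093 = -1302691/12487743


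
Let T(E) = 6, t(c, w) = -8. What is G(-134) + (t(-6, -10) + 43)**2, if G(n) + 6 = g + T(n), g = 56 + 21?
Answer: 1302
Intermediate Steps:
g = 77
G(n) = 77 (G(n) = -6 + (77 + 6) = -6 + 83 = 77)
G(-134) + (t(-6, -10) + 43)**2 = 77 + (-8 + 43)**2 = 77 + 35**2 = 77 + 1225 = 1302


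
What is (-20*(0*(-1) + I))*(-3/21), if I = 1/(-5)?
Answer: -4/7 ≈ -0.57143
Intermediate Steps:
I = -⅕ ≈ -0.20000
(-20*(0*(-1) + I))*(-3/21) = (-20*(0*(-1) - ⅕))*(-3/21) = (-20*(0 - ⅕))*(-3*1/21) = -20*(-⅕)*(-⅐) = 4*(-⅐) = -4/7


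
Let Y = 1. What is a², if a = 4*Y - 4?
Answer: 0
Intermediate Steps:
a = 0 (a = 4*1 - 4 = 4 - 4 = 0)
a² = 0² = 0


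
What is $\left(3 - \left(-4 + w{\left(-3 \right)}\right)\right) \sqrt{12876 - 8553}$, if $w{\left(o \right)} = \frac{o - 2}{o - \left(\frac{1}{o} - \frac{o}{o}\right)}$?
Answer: $4 \sqrt{4323} \approx 263.0$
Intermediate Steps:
$w{\left(o \right)} = \frac{-2 + o}{1 + o - \frac{1}{o}}$ ($w{\left(o \right)} = \frac{-2 + o}{o + \left(- \frac{1}{o} + 1\right)} = \frac{-2 + o}{o + \left(1 - \frac{1}{o}\right)} = \frac{-2 + o}{1 + o - \frac{1}{o}}$)
$\left(3 - \left(-4 + w{\left(-3 \right)}\right)\right) \sqrt{12876 - 8553} = \left(3 - \left(-4 - \frac{3 \left(-2 - 3\right)}{-1 - 3 + \left(-3\right)^{2}}\right)\right) \sqrt{12876 - 8553} = \left(3 - \left(-4 - 3 \frac{1}{-1 - 3 + 9} \left(-5\right)\right)\right) \sqrt{4323} = \left(3 - \left(-4 - 3 \cdot \frac{1}{5} \left(-5\right)\right)\right) \sqrt{4323} = \left(3 - \left(-4 - \frac{3}{5} \left(-5\right)\right)\right) \sqrt{4323} = \left(3 - \left(-4 + 3\right)\right) \sqrt{4323} = \left(3 - -1\right) \sqrt{4323} = \left(3 + 1\right) \sqrt{4323} = 4 \sqrt{4323}$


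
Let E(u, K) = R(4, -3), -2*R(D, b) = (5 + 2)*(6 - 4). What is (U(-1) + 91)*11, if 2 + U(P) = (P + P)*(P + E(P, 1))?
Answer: 1155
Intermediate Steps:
R(D, b) = -7 (R(D, b) = -(5 + 2)*(6 - 4)/2 = -7*2/2 = -½*14 = -7)
E(u, K) = -7
U(P) = -2 + 2*P*(-7 + P) (U(P) = -2 + (P + P)*(P - 7) = -2 + (2*P)*(-7 + P) = -2 + 2*P*(-7 + P))
(U(-1) + 91)*11 = ((-2 - 14*(-1) + 2*(-1)²) + 91)*11 = ((-2 + 14 + 2*1) + 91)*11 = ((-2 + 14 + 2) + 91)*11 = (14 + 91)*11 = 105*11 = 1155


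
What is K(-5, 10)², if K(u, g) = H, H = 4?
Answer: 16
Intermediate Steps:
K(u, g) = 4
K(-5, 10)² = 4² = 16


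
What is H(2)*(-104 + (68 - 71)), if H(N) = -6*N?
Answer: 1284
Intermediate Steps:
H(2)*(-104 + (68 - 71)) = (-6*2)*(-104 + (68 - 71)) = -12*(-104 - 3) = -12*(-107) = 1284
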